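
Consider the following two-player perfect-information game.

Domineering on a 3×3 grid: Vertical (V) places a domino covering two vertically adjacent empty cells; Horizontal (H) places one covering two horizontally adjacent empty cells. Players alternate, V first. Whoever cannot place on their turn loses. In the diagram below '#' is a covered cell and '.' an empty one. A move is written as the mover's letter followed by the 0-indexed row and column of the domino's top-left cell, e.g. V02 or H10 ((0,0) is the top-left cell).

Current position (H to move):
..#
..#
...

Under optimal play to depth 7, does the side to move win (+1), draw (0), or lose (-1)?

value(..#/..#/..., H) = +1

p1 H@[..#/..#/...]: H00[###/..#/...]-1 H10[..#/###/...]+1* H20[..#/..#/##.]-1 H21[..#/..#/.##]-1
p2 V@[..#/###/...] terminal -1; root [..#/..#/...] d7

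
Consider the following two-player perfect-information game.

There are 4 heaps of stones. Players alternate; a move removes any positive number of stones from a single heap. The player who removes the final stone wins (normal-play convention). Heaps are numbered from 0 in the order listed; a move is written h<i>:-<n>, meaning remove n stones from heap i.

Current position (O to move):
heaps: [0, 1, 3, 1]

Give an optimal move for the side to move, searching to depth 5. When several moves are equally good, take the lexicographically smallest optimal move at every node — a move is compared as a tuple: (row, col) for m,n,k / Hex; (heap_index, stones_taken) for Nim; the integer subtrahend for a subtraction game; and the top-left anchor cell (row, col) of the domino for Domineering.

ply 1, O at (0,1,3,1) | h1:-1=-1→(0,0,3,1); h2:-1=-1→(0,1,2,1); h2:-2=-1→(0,1,1,1); h2:-3=+1→(0,1,0,1)*; h3:-1=-1→(0,1,3,0)
ply 2, X at (0,1,0,1) | h1:-1=-1→(0,0,0,1)*; h3:-1=-1→(0,1,0,0)
ply 3, O at (0,0,0,1) | h3:-1=+1→(0,0,0,0)*
ply 4: (0,0,0,0) is terminal -1 (X); from (0,1,3,1) depth 5

O's best at [(0,1,3,1)]: h2:-3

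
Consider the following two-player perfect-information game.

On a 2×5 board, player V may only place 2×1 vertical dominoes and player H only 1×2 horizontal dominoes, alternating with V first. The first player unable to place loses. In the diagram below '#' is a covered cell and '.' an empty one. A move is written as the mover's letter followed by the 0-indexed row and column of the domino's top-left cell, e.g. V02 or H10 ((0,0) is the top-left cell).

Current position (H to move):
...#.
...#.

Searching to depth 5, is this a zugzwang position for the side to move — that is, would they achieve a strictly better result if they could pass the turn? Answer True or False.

[...#./...#.] H move#1: H00:-1/##.#./...#.*, H01:-1/.###./...#., H10:-1/...#./##.#., H11:-1/...#./.###.
[##.#./...#.] V move#2: V02:+1/####./..##.*, V04:-1/##.##/...##
[####./..##.] H move#3: H10:-1/####./####.*
[####./####.] V move#4: V04:+1/#####/#####*
[#####/#####] end (terminal -1, H#5); searched ...#./...#. to 5
suppose H passes — search the same position with V to move:
pass> [...#./...#.] V move#1: V00:-1/#..#./#..#., V01:+1/.#.#./.#.#.*, V02:-1/..##./..##., V04:-1/...##/...##
pass> [.#.#./.#.#.] end (terminal -1, H#2); searched ...#./...#. to 5
for H: play -1, pass -1

zugzwang(...#./...#., H) = False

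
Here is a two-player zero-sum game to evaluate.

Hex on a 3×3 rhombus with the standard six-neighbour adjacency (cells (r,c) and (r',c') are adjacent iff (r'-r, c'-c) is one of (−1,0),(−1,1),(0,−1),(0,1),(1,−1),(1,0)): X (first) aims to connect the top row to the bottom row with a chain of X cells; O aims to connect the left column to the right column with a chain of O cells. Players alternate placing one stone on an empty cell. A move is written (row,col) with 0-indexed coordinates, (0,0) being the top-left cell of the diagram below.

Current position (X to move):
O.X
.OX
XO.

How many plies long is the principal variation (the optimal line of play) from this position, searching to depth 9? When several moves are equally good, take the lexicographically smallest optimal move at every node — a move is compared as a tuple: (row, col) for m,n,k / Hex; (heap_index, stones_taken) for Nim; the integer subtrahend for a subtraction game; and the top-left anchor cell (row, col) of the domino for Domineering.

PV length from [O.X/.OX/XO.]: 3 plies

p1 X@[O.X/.OX/XO.]: (0,1)[OXX/.OX/XO.]+1* (1,0)[O.X/XOX/XO.]+1 (2,2)[O.X/.OX/XOX]+1
p2 O@[OXX/.OX/XO.]: (1,0)[OXX/OOX/XO.]-1* (2,2)[OXX/.OX/XOO]-1
p3 X@[OXX/OOX/XO.]: (2,2)[OXX/OOX/XOX]+1*
p4 O@[OXX/OOX/XOX] terminal -1; root [O.X/.OX/XO.] d9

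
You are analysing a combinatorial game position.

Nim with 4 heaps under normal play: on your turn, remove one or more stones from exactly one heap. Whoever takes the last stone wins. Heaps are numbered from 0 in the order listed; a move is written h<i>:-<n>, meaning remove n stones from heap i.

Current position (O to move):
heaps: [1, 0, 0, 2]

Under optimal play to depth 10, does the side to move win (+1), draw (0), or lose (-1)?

value((1,0,0,2), O) = +1

p1 O@[(1,0,0,2)]: h0:-1[(0,0,0,2)]-1 h3:-1[(1,0,0,1)]+1* h3:-2[(1,0,0,0)]-1
p2 X@[(1,0,0,1)]: h0:-1[(0,0,0,1)]-1* h3:-1[(1,0,0,0)]-1
p3 O@[(0,0,0,1)]: h3:-1[(0,0,0,0)]+1*
p4 X@[(0,0,0,0)] terminal -1; root [(1,0,0,2)] d10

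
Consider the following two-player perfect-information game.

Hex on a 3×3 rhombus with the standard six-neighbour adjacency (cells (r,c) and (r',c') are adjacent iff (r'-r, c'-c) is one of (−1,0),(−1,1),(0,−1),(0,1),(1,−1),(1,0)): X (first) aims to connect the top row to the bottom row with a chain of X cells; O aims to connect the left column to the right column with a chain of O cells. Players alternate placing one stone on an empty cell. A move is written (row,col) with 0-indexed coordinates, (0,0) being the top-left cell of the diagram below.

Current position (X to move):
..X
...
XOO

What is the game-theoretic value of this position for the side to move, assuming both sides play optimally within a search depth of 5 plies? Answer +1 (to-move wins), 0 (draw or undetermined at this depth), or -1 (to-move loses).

p1 X@[..X/.../XOO]: (0,0)[X.X/.../XOO]+1* (0,1)[.XX/.../XOO]+1 (1,0)[..X/X../XOO]+1 (1,1)[..X/.X./XOO]+1 (1,2)[..X/..X/XOO]+1
p2 O@[X.X/.../XOO]: (0,1)[XOX/.../XOO]-1* (1,0)[X.X/O../XOO]-1 (1,1)[X.X/.O./XOO]-1 (1,2)[X.X/..O/XOO]-1
p3 X@[XOX/.../XOO]: (1,0)[XOX/X../XOO]+1* (1,1)[XOX/.X./XOO]+1 (1,2)[XOX/..X/XOO]+1
p4 O@[XOX/X../XOO] terminal -1; root [..X/.../XOO] d5

value(..X/.../XOO, X) = +1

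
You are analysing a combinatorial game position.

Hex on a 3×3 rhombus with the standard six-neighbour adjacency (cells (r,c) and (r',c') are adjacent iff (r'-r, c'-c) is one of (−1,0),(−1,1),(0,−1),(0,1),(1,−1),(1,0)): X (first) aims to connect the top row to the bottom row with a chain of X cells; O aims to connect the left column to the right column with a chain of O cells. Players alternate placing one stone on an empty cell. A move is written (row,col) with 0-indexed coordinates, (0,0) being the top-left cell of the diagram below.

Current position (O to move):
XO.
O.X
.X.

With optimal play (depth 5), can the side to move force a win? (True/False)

p1 O@[XO./O.X/.X.]: (0,2)[XOO/O.X/.X.]+1* (1,1)[XO./OOX/.X.]-1 (2,0)[XO./O.X/OX.]-1 (2,2)[XO./O.X/.XO]-1
p2 X@[XOO/O.X/.X.] terminal -1; root [XO./O.X/.X.] d5

O winning at [XO./O.X/.X.]: True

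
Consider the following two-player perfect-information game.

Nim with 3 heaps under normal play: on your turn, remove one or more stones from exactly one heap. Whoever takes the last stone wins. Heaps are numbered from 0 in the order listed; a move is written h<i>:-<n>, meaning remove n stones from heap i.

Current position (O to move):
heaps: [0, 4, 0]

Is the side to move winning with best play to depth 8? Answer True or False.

[(0,4,0)] O move#1: h1:-1:-1/(0,3,0), h1:-2:-1/(0,2,0), h1:-3:-1/(0,1,0), h1:-4:+1/(0,0,0)*
[(0,0,0)] end (terminal -1, X#2); searched (0,4,0) to 8

O winning at [(0,4,0)]: True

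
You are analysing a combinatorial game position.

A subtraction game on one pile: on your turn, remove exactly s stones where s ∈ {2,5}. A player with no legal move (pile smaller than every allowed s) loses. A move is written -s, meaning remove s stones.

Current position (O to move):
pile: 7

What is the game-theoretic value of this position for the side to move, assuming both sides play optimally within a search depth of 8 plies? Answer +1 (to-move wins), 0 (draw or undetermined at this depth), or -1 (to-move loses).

[7] O move#1: -2:-1/5*, -5:-1/2
[5] X move#2: -2:-1/3, -5:+1/0*
[0] end (terminal -1, O#3); searched 7 to 8

value(7, O) = -1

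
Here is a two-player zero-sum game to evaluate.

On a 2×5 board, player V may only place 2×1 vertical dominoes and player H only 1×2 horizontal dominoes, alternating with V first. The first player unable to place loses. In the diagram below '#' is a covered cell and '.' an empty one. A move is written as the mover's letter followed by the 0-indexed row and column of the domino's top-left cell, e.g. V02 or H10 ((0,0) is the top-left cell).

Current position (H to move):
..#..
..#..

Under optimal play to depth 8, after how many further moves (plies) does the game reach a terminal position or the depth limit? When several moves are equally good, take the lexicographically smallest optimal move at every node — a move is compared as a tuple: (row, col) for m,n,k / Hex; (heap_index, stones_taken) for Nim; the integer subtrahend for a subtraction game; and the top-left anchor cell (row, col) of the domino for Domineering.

ply 1, H at ..#../..#.. | H00=-1→###../..#..*; H03=-1→..###/..#..; H10=-1→..#../###..; H13=-1→..#../..###
ply 2, V at ###../..#.. | V03=+1→####./..##.*; V04=+1→###.#/..#.#
ply 3, H at ####./..##. | H10=-1→####./####.*
ply 4, V at ####./####. | V04=+1→#####/#####*
ply 5: #####/##### is terminal -1 (H); from ..#../..#.. depth 8

PV length from [..#../..#..]: 4 plies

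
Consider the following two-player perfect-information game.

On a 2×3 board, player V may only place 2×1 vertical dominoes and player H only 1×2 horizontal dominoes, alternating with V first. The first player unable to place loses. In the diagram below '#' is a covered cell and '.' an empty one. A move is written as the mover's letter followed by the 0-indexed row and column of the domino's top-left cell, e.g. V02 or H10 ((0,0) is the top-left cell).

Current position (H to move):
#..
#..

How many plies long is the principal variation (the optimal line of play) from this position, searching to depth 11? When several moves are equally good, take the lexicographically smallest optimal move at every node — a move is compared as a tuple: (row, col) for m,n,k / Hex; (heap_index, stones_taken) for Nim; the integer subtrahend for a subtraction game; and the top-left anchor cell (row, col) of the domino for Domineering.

PV length from [#../#..]: 1 ply

[#../#..] H move#1: H01:+1/###/#..*, H11:+1/#../###
[###/#..] end (terminal -1, V#2); searched #../#.. to 11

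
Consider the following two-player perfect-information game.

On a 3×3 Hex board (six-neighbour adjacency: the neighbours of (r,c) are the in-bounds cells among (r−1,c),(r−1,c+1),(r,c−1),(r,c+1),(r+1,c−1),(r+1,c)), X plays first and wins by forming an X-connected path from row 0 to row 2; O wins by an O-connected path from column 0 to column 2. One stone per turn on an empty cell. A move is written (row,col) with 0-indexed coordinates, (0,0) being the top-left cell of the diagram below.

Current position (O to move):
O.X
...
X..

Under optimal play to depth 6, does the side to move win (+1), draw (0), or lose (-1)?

value(O.X/.../X.., O) = -1

p1 O@[O.X/.../X..]: (0,1)[OOX/.../X..]-1* (1,0)[O.X/O../X..]-1 (1,1)[O.X/.O./X..]-1 (1,2)[O.X/..O/X..]-1 (2,1)[O.X/.../XO.]-1 (2,2)[O.X/.../X.O]-1
p2 X@[OOX/.../X..]: (1,0)[OOX/X../X..]+1* (1,1)[OOX/.X./X..]+1 (1,2)[OOX/..X/X..]+1 (2,1)[OOX/.../XX.]+1 (2,2)[OOX/.../X.X]+1
p3 O@[OOX/X../X..]: (1,1)[OOX/XO./X..]-1* (1,2)[OOX/X.O/X..]-1 (2,1)[OOX/X../XO.]-1 (2,2)[OOX/X../X.O]-1
p4 X@[OOX/XO./X..]: (1,2)[OOX/XOX/X..]+1* (2,1)[OOX/XO./XX.]-1 (2,2)[OOX/XO./X.X]-1
p5 O@[OOX/XOX/X..]: (2,1)[OOX/XOX/XO.]-1* (2,2)[OOX/XOX/X.O]-1
p6 X@[OOX/XOX/XO.]: (2,2)[OOX/XOX/XOX]+1*
p7 O@[OOX/XOX/XOX] terminal -1; root [O.X/.../X..] d6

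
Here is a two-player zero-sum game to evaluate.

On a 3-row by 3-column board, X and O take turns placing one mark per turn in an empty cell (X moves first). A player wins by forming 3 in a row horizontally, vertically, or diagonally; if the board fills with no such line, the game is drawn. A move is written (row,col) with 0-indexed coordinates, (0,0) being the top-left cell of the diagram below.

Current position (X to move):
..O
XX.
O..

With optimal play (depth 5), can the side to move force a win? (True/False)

X winning at [..O/XX./O..]: True

p1 X@[..O/XX./O..]: (0,0)[X.O/XX./O..]+1* (0,1)[.XO/XX./O..]+1 (1,2)[..O/XXX/O..]+1 (2,1)[..O/XX./OX.]+1 (2,2)[..O/XX./O.X]+1
p2 O@[X.O/XX./O..]: (0,1)[XOO/XX./O..]-1* (1,2)[X.O/XXO/O..]-1 (2,1)[X.O/XX./OO.]-1 (2,2)[X.O/XX./O.O]-1
p3 X@[XOO/XX./O..]: (1,2)[XOO/XXX/O..]+1* (2,1)[XOO/XX./OX.]+1 (2,2)[XOO/XX./O.X]+1
p4 O@[XOO/XXX/O..] terminal -1; root [..O/XX./O..] d5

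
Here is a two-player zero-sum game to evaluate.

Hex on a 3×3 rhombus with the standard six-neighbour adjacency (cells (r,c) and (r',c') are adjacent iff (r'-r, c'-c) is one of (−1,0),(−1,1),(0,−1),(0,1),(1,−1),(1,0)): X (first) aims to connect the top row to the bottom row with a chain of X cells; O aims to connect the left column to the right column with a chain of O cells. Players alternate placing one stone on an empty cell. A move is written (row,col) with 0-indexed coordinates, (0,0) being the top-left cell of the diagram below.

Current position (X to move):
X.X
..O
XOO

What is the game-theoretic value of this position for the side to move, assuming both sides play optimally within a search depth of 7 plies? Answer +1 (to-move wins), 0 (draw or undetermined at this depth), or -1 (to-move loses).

p1 X@[X.X/..O/XOO]: (0,1)[XXX/..O/XOO]+1* (1,0)[X.X/X.O/XOO]+1 (1,1)[X.X/.XO/XOO]+1
p2 O@[XXX/..O/XOO]: (1,0)[XXX/O.O/XOO]-1* (1,1)[XXX/.OO/XOO]-1
p3 X@[XXX/O.O/XOO]: (1,1)[XXX/OXO/XOO]+1*
p4 O@[XXX/OXO/XOO] terminal -1; root [X.X/..O/XOO] d7

value(X.X/..O/XOO, X) = +1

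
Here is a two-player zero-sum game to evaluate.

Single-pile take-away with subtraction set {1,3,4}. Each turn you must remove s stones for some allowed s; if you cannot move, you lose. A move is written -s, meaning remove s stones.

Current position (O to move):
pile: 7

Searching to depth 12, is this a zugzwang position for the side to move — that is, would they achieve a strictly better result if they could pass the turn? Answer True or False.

p1 O@[7]: -1[6]-1* -3[4]-1 -4[3]-1
p2 X@[6]: -1[5]-1 -3[3]-1 -4[2]+1*
p3 O@[2]: -1[1]-1*
p4 X@[1]: -1[0]+1*
p5 O@[0] terminal -1; root [7] d12
if O skipped the turn, X would face:
~ p1 X@[7]: -1[6]-1* -3[4]-1 -4[3]-1
~ p2 O@[6]: -1[5]-1 -3[3]-1 -4[2]+1*
~ p3 X@[2]: -1[1]-1*
~ p4 O@[1]: -1[0]+1*
~ p5 X@[0] terminal -1; root [7] d12
compare (O): move=-1 vs pass=+1

zugzwang(7, O) = True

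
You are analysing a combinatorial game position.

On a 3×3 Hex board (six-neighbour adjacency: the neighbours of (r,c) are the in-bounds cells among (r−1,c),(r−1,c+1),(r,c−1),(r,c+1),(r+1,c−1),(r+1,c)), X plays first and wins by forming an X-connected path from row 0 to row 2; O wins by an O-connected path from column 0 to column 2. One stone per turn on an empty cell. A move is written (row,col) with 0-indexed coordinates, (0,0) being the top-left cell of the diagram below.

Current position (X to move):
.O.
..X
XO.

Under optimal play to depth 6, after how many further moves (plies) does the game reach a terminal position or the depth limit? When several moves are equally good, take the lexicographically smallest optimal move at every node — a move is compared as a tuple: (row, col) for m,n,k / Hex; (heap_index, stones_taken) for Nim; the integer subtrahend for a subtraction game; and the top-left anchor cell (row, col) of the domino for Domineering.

[.O./..X/XO.] X move#1: (0,0):+1/XO./..X/XO.*, (0,2):+1/.OX/..X/XO., (1,0):+1/.O./X.X/XO., (1,1):-1/.O./.XX/XO., (2,2):-1/.O./..X/XOX
[XO./..X/XO.] O move#2: (0,2):-1/XOO/..X/XO.*, (1,0):-1/XO./O.X/XO., (1,1):-1/XO./.OX/XO., (2,2):-1/XO./..X/XOO
[XOO/..X/XO.] X move#3: (1,0):+1/XOO/X.X/XO.*, (1,1):-1/XOO/.XX/XO., (2,2):-1/XOO/..X/XOX
[XOO/X.X/XO.] end (terminal -1, O#4); searched .O./..X/XO. to 6

PV length from [.O./..X/XO.]: 3 plies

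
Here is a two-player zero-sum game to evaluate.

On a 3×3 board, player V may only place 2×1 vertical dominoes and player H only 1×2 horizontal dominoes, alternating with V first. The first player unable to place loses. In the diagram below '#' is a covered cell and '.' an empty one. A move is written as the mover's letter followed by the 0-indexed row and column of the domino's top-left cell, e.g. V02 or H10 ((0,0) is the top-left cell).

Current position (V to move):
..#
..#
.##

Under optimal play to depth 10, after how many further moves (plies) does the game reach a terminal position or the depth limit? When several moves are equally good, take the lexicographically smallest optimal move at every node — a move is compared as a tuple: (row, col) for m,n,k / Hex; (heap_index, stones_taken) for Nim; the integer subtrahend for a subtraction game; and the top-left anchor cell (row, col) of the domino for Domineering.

PV length from [..#/..#/.##]: 1 ply

ply 1, V at ..#/..#/.## | V00=+1→#.#/#.#/.##*; V01=+1→.##/.##/.##; V10=-1→..#/#.#/###
ply 2: #.#/#.#/.## is terminal -1 (H); from ..#/..#/.## depth 10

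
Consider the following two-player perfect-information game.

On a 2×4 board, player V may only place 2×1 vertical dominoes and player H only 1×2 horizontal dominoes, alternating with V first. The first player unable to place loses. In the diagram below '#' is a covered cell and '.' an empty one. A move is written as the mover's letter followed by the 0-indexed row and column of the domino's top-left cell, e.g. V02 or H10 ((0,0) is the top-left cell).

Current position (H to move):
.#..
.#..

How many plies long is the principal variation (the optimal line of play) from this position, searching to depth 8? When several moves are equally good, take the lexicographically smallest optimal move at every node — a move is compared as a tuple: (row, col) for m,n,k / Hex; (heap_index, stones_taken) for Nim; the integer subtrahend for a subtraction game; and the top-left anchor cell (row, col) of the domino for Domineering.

[.#../.#..] H move#1: H02:+1/.###/.#..*, H12:+1/.#../.###
[.###/.#..] V move#2: V00:-1/####/##..*
[####/##..] H move#3: H12:+1/####/####*
[####/####] end (terminal -1, V#4); searched .#../.#.. to 8

PV length from [.#../.#..]: 3 plies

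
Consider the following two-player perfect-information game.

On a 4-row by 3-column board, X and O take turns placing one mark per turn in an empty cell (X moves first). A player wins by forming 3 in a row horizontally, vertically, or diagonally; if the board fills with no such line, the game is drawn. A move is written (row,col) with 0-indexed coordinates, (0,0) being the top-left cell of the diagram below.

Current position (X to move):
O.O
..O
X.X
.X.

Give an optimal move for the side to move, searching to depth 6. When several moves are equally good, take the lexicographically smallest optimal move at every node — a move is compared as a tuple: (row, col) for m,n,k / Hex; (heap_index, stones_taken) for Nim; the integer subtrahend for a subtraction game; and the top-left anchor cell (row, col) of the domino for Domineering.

X's best at [O.O/..O/X.X/.X.]: (0,1)

p1 X@[O.O/..O/X.X/.X.]: (0,1)[OXO/..O/X.X/.X.]+1* (1,0)[O.O/X.O/X.X/.X.]-1 (1,1)[O.O/.XO/X.X/.X.]-1 (2,1)[O.O/..O/XXX/.X.]+1 (3,0)[O.O/..O/X.X/XX.]-1 (3,2)[O.O/..O/X.X/.XX]-1
p2 O@[OXO/..O/X.X/.X.]: (1,0)[OXO/O.O/X.X/.X.]-1* (1,1)[OXO/.OO/X.X/.X.]-1 (2,1)[OXO/..O/XOX/.X.]-1 (3,0)[OXO/..O/X.X/OX.]-1 (3,2)[OXO/..O/X.X/.XO]-1
p3 X@[OXO/O.O/X.X/.X.]: (1,1)[OXO/OXO/X.X/.X.]-1 (2,1)[OXO/O.O/XXX/.X.]+1* (3,0)[OXO/O.O/X.X/XX.]-1 (3,2)[OXO/O.O/X.X/.XX]-1
p4 O@[OXO/O.O/XXX/.X.] terminal -1; root [O.O/..O/X.X/.X.] d6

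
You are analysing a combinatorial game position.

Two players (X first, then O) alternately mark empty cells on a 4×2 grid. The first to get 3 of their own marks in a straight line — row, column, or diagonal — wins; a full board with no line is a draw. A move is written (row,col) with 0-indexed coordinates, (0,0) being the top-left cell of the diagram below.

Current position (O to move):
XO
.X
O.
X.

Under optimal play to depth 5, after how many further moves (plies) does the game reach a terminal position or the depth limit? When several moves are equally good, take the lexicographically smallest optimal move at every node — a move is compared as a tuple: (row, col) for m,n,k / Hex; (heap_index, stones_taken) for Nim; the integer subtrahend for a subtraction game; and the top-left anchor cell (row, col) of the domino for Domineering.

PV length from [XO/.X/O./X.]: 3 plies

[XO/.X/O./X.] O move#1: (1,0):+0/XO/OX/O./X.*, (2,1):+0/XO/.X/OO/X., (3,1):+0/XO/.X/O./XO
[XO/OX/O./X.] X move#2: (2,1):+0/XO/OX/OX/X.*, (3,1):+0/XO/OX/O./XX
[XO/OX/OX/X.] O move#3: (3,1):+0/XO/OX/OX/XO*
[XO/OX/OX/XO] end (terminal +0, X#4); searched XO/.X/O./X. to 5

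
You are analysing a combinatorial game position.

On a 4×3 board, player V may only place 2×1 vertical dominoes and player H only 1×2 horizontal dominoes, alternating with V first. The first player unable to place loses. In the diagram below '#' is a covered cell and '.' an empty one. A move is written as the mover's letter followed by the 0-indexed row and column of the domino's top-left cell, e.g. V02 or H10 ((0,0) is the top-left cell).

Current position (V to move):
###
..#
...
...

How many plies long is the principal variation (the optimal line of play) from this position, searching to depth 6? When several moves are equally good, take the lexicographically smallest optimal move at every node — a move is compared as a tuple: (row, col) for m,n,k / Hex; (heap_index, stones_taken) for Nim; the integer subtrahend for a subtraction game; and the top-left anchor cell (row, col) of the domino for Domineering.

PV length from [###/..#/.../...]: 3 plies

p1 V@[###/..#/.../...]: V10[###/#.#/#../...]-1 V11[###/.##/.#./...]+1* V20[###/..#/#../#..]-1 V21[###/..#/.#./.#.]+1 V22[###/..#/..#/..#]-1
p2 H@[###/.##/.#./...]: H30[###/.##/.#./##.]-1* H31[###/.##/.#./.##]-1
p3 V@[###/.##/.#./##.]: V10[###/###/##./##.]+1* V22[###/.##/.##/###]+1
p4 H@[###/###/##./##.] terminal -1; root [###/..#/.../...] d6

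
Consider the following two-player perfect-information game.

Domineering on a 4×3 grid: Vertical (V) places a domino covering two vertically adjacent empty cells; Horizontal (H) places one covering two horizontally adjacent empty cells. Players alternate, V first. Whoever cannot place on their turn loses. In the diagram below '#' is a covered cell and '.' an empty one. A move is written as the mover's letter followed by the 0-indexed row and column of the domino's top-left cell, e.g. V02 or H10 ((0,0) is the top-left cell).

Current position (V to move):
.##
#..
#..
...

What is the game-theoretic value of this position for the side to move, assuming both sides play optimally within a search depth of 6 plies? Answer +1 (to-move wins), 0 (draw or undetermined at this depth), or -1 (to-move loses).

value(.##/#../#../..., V) = +1

ply 1, V at .##/#../#../... | V11=+1→.##/##./##./...*; V12=+1→.##/#.#/#.#/...; V21=+1→.##/#../##./.#.; V22=+1→.##/#../#.#/..#
ply 2, H at .##/##./##./... | H30=-1→.##/##./##./##.*; H31=-1→.##/##./##./.##
ply 3, V at .##/##./##./##. | V12=+1→.##/###/###/##.*; V22=+1→.##/##./###/###
ply 4: .##/###/###/##. is terminal -1 (H); from .##/#../#../... depth 6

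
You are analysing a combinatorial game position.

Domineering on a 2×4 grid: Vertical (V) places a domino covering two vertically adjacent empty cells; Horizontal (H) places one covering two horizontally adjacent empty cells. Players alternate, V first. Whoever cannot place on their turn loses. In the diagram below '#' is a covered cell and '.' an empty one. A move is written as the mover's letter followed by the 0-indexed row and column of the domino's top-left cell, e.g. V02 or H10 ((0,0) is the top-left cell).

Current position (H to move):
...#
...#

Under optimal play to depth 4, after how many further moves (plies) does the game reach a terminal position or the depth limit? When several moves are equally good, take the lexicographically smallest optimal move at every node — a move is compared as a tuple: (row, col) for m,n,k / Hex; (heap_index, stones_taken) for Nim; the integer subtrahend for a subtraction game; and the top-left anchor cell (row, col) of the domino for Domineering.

ply 1, H at ...#/...# | H00=+1→##.#/...#*; H01=+1→.###/...#; H10=+1→...#/##.#; H11=+1→...#/.###
ply 2, V at ##.#/...# | V02=-1→####/..##*
ply 3, H at ####/..## | H10=+1→####/####*
ply 4: ####/#### is terminal -1 (V); from ...#/...# depth 4

PV length from [...#/...#]: 3 plies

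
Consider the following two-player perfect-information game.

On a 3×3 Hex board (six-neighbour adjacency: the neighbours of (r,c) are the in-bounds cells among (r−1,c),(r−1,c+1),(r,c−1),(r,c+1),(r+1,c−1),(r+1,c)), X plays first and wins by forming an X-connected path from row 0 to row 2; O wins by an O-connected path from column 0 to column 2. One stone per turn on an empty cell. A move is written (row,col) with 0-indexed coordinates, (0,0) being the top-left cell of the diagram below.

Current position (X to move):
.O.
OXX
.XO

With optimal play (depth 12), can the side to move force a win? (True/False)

X winning at [.O./OXX/.XO]: True

[.O./OXX/.XO] X move#1: (0,0):-1/XO./OXX/.XO, (0,2):+1/.OX/OXX/.XO*, (2,0):-1/.O./OXX/XXO
[.OX/OXX/.XO] end (terminal -1, O#2); searched .O./OXX/.XO to 12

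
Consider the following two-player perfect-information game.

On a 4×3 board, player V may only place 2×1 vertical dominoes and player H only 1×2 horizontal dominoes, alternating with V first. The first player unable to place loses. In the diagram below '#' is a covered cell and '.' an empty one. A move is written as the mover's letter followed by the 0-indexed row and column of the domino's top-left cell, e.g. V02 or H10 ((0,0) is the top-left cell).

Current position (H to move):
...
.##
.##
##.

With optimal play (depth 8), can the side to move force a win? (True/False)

ply 1, H at .../.##/.##/##. | H00=-1→##./.##/.##/##.*; H01=-1→.##/.##/.##/##.
ply 2, V at ##./.##/.##/##. | V10=+1→##./###/###/##.*
ply 3: ##./###/###/##. is terminal -1 (H); from .../.##/.##/##. depth 8

H winning at [.../.##/.##/##.]: False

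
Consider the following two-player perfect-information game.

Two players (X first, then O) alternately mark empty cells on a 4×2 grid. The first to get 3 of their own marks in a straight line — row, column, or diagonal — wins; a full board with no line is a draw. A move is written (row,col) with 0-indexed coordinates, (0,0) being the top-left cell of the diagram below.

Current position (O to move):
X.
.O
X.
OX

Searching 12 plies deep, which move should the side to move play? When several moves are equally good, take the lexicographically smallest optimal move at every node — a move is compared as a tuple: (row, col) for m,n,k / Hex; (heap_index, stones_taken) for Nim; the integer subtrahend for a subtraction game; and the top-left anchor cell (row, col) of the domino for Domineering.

ply 1, O at X./.O/X./OX | (0,1)=-1→XO/.O/X./OX; (1,0)=+0→X./OO/X./OX*; (2,1)=-1→X./.O/XO/OX
ply 2, X at X./OO/X./OX | (0,1)=+0→XX/OO/X./OX*; (2,1)=+0→X./OO/XX/OX
ply 3, O at XX/OO/X./OX | (2,1)=+0→XX/OO/XO/OX*
ply 4: XX/OO/XO/OX is terminal +0 (X); from X./.O/X./OX depth 12

O's best at [X./.O/X./OX]: (1,0)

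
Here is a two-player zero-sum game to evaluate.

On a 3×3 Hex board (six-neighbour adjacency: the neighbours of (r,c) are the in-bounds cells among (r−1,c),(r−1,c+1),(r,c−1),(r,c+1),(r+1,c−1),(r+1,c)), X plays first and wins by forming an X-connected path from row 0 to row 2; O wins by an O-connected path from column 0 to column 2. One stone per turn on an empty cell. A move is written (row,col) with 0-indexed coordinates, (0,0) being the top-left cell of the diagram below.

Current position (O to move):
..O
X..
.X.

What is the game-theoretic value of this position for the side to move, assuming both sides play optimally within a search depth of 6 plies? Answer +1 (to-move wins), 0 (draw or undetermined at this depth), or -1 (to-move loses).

p1 O@[..O/X../.X.]: (0,0)[O.O/X../.X.]-1* (0,1)[.OO/X../.X.]-1 (1,1)[..O/XO./.X.]-1 (1,2)[..O/X.O/.X.]-1 (2,0)[..O/X../OX.]-1 (2,2)[..O/X../.XO]-1
p2 X@[O.O/X../.X.]: (0,1)[OXO/X../.X.]+1* (1,1)[O.O/XX./.X.]-1 (1,2)[O.O/X.X/.X.]-1 (2,0)[O.O/X../XX.]-1 (2,2)[O.O/X../.XX]-1
p3 O@[OXO/X../.X.]: (1,1)[OXO/XO./.X.]-1* (1,2)[OXO/X.O/.X.]-1 (2,0)[OXO/X../OX.]-1 (2,2)[OXO/X../.XO]-1
p4 X@[OXO/XO./.X.]: (1,2)[OXO/XOX/.X.]-1 (2,0)[OXO/XO./XX.]+1* (2,2)[OXO/XO./.XX]-1
p5 O@[OXO/XO./XX.] terminal -1; root [..O/X../.X.] d6

value(..O/X../.X., O) = -1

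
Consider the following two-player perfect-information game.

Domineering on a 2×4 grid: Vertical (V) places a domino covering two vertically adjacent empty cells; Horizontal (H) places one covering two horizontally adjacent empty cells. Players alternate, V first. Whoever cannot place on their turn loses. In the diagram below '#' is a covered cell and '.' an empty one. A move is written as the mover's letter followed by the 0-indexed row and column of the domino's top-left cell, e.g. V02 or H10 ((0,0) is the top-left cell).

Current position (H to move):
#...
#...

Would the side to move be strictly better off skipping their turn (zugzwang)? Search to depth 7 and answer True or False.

zugzwang(#.../#..., H) = False

ply 1, H at #.../#... | H01=+1→###./#...*; H02=+1→#.##/#...; H11=+1→#.../###.; H12=+1→#.../#.##
ply 2, V at ###./#... | V03=-1→####/#..#*
ply 3, H at ####/#..# | H11=+1→####/####*
ply 4: ####/#### is terminal -1 (V); from #.../#... depth 7
pass branch (V moves first from the same position):
  | ply 1, V at #.../#... | V01=-1→##../##..; V02=+1→#.#./#.#.*; V03=-1→#..#/#..#
  | ply 2: #.#./#.#. is terminal -1 (H); from #.../#... depth 7
H moving scores +1; H passing scores -1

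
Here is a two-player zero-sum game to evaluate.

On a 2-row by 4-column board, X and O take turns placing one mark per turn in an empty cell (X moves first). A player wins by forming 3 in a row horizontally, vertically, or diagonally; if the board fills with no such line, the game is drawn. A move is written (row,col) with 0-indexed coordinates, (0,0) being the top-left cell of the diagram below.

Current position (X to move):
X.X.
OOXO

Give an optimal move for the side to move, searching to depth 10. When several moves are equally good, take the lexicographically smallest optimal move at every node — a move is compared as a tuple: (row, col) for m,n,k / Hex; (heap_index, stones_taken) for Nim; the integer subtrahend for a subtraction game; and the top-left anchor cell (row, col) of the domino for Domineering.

X's best at [X.X./OOXO]: (0,1)

p1 X@[X.X./OOXO]: (0,1)[XXX./OOXO]+1* (0,3)[X.XX/OOXO]+0
p2 O@[XXX./OOXO] terminal -1; root [X.X./OOXO] d10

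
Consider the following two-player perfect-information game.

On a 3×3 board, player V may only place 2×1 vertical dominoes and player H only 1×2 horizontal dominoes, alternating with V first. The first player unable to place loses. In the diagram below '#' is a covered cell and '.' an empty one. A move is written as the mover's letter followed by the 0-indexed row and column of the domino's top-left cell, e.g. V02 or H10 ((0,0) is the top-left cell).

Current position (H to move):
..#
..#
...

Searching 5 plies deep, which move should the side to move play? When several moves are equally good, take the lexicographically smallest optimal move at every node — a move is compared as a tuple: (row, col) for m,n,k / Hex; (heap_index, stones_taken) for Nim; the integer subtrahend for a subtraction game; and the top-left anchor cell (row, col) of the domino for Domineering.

[..#/..#/...] H move#1: H00:-1/###/..#/..., H10:+1/..#/###/...*, H20:-1/..#/..#/##., H21:-1/..#/..#/.##
[..#/###/...] end (terminal -1, V#2); searched ..#/..#/... to 5

H's best at [..#/..#/...]: H10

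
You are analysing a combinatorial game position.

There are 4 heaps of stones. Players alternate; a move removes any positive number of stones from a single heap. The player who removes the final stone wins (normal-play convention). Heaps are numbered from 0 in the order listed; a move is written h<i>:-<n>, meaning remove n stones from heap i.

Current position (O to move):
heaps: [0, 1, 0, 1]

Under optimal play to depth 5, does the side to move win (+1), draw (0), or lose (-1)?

[(0,1,0,1)] O move#1: h1:-1:-1/(0,0,0,1)*, h3:-1:-1/(0,1,0,0)
[(0,0,0,1)] X move#2: h3:-1:+1/(0,0,0,0)*
[(0,0,0,0)] end (terminal -1, O#3); searched (0,1,0,1) to 5

value((0,1,0,1), O) = -1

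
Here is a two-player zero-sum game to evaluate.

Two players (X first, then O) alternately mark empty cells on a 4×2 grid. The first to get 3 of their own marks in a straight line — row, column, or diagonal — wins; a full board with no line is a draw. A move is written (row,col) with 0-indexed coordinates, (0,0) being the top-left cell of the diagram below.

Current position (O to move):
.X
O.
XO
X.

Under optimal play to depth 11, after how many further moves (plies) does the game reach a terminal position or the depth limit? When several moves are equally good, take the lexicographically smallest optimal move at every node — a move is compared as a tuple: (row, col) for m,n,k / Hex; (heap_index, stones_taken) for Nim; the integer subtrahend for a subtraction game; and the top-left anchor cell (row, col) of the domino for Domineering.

[.X/O./XO/X.] O move#1: (0,0):+0/OX/O./XO/X.*, (1,1):+0/.X/OO/XO/X., (3,1):+0/.X/O./XO/XO
[OX/O./XO/X.] X move#2: (1,1):+0/OX/OX/XO/X.*, (3,1):+0/OX/O./XO/XX
[OX/OX/XO/X.] O move#3: (3,1):+0/OX/OX/XO/XO*
[OX/OX/XO/XO] end (terminal +0, X#4); searched .X/O./XO/X. to 11

PV length from [.X/O./XO/X.]: 3 plies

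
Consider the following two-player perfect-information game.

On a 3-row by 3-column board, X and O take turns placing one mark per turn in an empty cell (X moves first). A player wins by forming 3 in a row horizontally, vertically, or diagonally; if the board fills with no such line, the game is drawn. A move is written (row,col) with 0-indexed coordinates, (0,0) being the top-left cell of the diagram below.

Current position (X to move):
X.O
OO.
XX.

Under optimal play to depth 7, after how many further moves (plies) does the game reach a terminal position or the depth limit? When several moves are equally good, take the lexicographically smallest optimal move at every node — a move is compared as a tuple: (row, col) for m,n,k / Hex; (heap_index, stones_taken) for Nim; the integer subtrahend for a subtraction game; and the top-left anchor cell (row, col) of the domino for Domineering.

p1 X@[X.O/OO./XX.]: (0,1)[XXO/OO./XX.]-1 (1,2)[X.O/OOX/XX.]+0 (2,2)[X.O/OO./XXX]+1*
p2 O@[X.O/OO./XXX] terminal -1; root [X.O/OO./XX.] d7

PV length from [X.O/OO./XX.]: 1 ply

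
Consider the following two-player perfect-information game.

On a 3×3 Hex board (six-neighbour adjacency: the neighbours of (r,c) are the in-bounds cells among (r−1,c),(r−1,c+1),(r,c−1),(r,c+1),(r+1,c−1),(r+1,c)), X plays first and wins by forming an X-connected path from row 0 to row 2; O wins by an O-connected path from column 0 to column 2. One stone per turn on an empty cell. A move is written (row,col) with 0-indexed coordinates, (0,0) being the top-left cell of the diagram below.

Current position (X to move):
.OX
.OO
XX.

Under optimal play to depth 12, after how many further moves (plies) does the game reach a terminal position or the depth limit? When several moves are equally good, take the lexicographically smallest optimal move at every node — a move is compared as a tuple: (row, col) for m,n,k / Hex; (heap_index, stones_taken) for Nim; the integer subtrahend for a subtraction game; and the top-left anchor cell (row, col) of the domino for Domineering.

ply 1, X at .OX/.OO/XX. | (0,0)=-1→XOX/.OO/XX.*; (1,0)=-1→.OX/XOO/XX.; (2,2)=-1→.OX/.OO/XXX
ply 2, O at XOX/.OO/XX. | (1,0)=+1→XOX/OOO/XX.*; (2,2)=-1→XOX/.OO/XXO
ply 3: XOX/OOO/XX. is terminal -1 (X); from .OX/.OO/XX. depth 12

PV length from [.OX/.OO/XX.]: 2 plies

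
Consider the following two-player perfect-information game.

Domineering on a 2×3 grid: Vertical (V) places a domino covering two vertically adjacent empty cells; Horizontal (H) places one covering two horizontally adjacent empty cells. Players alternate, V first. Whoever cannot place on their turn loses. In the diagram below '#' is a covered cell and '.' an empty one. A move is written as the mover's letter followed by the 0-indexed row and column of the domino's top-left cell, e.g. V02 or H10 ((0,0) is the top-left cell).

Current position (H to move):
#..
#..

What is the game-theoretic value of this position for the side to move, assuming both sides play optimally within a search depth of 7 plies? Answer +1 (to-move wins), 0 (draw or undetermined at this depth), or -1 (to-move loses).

value(#../#.., H) = +1

p1 H@[#../#..]: H01[###/#..]+1* H11[#../###]+1
p2 V@[###/#..] terminal -1; root [#../#..] d7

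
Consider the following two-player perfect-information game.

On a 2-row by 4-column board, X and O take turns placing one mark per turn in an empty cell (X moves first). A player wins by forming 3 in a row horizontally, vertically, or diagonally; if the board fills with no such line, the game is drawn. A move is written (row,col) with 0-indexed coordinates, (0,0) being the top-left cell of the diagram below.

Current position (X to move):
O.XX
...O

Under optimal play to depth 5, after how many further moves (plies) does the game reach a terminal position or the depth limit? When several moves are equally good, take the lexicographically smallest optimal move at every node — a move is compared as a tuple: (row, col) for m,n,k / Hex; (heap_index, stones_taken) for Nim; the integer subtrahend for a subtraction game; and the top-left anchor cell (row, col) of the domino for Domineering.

p1 X@[O.XX/...O]: (0,1)[OXXX/...O]+1* (1,0)[O.XX/X..O]+0 (1,1)[O.XX/.X.O]+0 (1,2)[O.XX/..XO]+0
p2 O@[OXXX/...O] terminal -1; root [O.XX/...O] d5

PV length from [O.XX/...O]: 1 ply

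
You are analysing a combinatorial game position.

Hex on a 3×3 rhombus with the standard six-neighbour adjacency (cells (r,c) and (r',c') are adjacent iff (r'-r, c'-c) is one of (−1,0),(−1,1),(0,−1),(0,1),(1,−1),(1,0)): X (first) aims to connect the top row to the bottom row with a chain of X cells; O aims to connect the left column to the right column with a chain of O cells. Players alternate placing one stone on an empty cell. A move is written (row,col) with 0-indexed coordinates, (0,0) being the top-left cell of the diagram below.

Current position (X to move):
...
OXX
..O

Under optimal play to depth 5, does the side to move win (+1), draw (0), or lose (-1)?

ply 1, X at .../OXX/..O | (0,0)=+1→X../OXX/..O*; (0,1)=+1→.X./OXX/..O; (0,2)=+1→..X/OXX/..O; (2,0)=+1→.../OXX/X.O; (2,1)=+1→.../OXX/.XO
ply 2, O at X../OXX/..O | (0,1)=-1→XO./OXX/..O*; (0,2)=-1→X.O/OXX/..O; (2,0)=-1→X../OXX/O.O; (2,1)=-1→X../OXX/.OO
ply 3, X at XO./OXX/..O | (0,2)=+1→XOX/OXX/..O*; (2,0)=-1→XO./OXX/X.O; (2,1)=-1→XO./OXX/.XO
ply 4, O at XOX/OXX/..O | (2,0)=-1→XOX/OXX/O.O*; (2,1)=-1→XOX/OXX/.OO
ply 5, X at XOX/OXX/O.O | (2,1)=+1→XOX/OXX/OXO*
ply 6: XOX/OXX/OXO is terminal -1 (O); from .../OXX/..O depth 5

value(.../OXX/..O, X) = +1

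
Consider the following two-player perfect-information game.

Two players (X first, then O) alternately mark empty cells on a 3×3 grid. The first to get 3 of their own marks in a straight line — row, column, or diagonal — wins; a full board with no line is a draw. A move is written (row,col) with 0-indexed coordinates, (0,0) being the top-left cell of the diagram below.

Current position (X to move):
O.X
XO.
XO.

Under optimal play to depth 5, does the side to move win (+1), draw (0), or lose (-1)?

p1 X@[O.X/XO./XO.]: (0,1)[OXX/XO./XO.]-1* (1,2)[O.X/XOX/XO.]-1 (2,2)[O.X/XO./XOX]-1
p2 O@[OXX/XO./XO.]: (1,2)[OXX/XOO/XO.]+0 (2,2)[OXX/XO./XOO]+1*
p3 X@[OXX/XO./XOO] terminal -1; root [O.X/XO./XO.] d5

value(O.X/XO./XO., X) = -1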